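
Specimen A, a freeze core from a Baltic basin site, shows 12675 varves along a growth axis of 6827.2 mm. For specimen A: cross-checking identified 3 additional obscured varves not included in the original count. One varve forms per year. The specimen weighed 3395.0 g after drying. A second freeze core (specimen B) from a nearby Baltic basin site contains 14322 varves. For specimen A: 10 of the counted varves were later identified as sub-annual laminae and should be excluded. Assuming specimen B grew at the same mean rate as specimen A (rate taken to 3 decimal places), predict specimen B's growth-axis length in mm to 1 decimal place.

7719.6 mm

Specimen A: correcting the raw count gives 12675 − 10 + 3 = 12668 true varves.
A: 6827.2 mm over 12668 years gives 6827.2 / 12668 ≈ 0.539 mm/yr.
Length of B = 0.539 × 14322 = 7719.6 mm.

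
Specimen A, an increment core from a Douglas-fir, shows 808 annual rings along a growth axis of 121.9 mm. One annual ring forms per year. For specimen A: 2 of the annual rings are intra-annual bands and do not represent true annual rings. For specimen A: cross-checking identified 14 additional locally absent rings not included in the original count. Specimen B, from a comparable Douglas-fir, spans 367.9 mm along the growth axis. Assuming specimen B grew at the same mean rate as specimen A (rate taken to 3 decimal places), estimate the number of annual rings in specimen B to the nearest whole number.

2469 annual rings

Specimen A: true annual ring count = 808 − 2 + 14 = 820.
A: Extension rate ≈ 121.9 / 820 = 0.149 mm/year.
B spans 367.9 / 0.149 = 2469.13 years ≈ 2469 annual rings.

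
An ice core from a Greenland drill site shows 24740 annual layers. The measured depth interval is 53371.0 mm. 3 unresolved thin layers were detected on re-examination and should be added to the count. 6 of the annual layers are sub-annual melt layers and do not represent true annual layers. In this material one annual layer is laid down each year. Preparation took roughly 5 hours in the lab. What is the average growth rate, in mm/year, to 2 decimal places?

True annual layer count = 24740 − 6 + 3 = 24737.
53371.0 mm over 24737 years gives 53371.0 / 24737 ≈ 2.16 mm/year.

2.16 mm/year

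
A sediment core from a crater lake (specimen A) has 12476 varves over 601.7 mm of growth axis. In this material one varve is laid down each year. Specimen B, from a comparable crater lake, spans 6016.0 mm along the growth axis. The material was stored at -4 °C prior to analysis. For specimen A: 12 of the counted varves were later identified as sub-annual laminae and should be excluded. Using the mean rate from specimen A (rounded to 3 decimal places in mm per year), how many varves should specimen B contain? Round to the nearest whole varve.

125333 varves

Specimen A: correcting the raw count gives 12476 − 12 = 12464 true varves.
A: Extension rate ≈ 601.7 / 12464 = 0.048 mm per year.
B spans 6016.0 / 0.048 = 125333.33 years ≈ 125333 varves.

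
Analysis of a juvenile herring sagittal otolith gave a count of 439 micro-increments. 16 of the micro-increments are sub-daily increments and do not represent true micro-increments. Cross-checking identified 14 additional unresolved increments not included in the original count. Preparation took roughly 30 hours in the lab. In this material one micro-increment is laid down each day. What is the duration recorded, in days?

437 d

After corrections the count is 439 − 16 + 14 = 437 micro-increments.
With a one-to-one micro-increment periodicity this is 437 days.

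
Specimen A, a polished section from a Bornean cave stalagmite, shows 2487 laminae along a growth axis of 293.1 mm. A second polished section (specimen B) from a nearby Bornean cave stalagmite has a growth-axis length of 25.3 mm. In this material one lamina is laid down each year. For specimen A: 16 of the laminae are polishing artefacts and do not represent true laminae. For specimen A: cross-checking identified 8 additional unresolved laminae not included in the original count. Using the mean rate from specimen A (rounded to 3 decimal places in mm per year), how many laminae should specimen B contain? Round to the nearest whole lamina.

214 laminae

Specimen A: adjusted count: 2487 − 16 + 8 = 2479 laminae.
A: Extension rate ≈ 293.1 / 2479 = 0.118 mm/year.
B spans 25.3 / 0.118 = 214.41 years ≈ 214 laminae.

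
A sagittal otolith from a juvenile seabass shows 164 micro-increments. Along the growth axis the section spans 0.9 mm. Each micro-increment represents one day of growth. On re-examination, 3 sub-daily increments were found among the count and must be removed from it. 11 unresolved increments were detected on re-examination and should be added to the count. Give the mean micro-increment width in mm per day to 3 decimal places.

0.005 mm per day

Correcting the raw count gives 164 − 3 + 11 = 172 true micro-increments.
Mean rate = 0.9 mm / 172 days ≈ 0.005 mm per day.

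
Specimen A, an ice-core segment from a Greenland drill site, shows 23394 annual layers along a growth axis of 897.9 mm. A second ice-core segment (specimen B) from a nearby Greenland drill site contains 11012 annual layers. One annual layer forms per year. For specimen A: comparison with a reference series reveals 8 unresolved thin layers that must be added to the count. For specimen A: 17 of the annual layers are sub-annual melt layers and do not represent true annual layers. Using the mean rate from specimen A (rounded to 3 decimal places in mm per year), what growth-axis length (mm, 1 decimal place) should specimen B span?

Specimen A: true annual layer count = 23394 − 17 + 8 = 23385.
A: 897.9 mm over 23385 years gives 897.9 / 23385 ≈ 0.038 mm/year.
B's length ≈ 0.038 × 11012 = 418.5 mm.

418.5 mm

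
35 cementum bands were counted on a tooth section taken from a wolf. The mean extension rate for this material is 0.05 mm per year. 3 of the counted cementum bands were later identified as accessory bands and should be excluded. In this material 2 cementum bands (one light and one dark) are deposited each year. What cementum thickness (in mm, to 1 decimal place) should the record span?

0.8 mm

Correcting the raw count gives 35 − 3 = 32 true cementum bands.
32 cementum bands at 2 per year is 32 / 2 = 16 years.
Predicted length = 0.05 mm/year × 16 years = 0.8 mm.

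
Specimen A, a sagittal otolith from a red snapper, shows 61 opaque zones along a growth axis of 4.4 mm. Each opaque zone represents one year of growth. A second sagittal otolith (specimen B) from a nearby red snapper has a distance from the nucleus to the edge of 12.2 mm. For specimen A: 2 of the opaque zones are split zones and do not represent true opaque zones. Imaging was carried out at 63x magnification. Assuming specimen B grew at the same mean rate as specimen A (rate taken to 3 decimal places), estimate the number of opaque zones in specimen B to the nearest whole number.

163 opaque zones

Specimen A: true opaque zone count = 61 − 2 = 59.
A: Mean rate = 4.4 mm / 59 years ≈ 0.075 mm/year.
Specimen B: 12.2 mm / 0.075 mm per year = 162.67 years ≈ 163 opaque zones.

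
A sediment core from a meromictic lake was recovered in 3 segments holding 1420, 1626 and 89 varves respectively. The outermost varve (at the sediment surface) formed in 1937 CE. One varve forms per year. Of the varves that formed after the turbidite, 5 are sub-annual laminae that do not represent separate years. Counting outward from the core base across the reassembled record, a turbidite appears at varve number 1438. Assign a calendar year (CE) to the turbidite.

Total varves = 1420 + 1626 + 89 = 3135.
Between varve 1438 and the sediment surface there are 3135 − 1438 = 1697 varves.
Excluding 5 false varves: 1697 − 5 = 1692.
The varve at the sediment surface is 1937 CE, so the turbidite dates to 1937 − 1692 = 245 CE.

245 CE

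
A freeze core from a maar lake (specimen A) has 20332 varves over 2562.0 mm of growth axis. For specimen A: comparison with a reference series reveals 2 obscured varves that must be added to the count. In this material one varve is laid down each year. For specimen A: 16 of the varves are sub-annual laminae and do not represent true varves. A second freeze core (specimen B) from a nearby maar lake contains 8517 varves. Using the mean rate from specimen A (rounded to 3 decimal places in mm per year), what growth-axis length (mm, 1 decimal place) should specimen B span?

1073.1 mm

Specimen A: correcting the raw count gives 20332 − 16 + 2 = 20318 true varves.
A: Extension rate ≈ 2562.0 / 20318 = 0.126 mm/yr.
B's length ≈ 0.126 × 8517 = 1073.1 mm.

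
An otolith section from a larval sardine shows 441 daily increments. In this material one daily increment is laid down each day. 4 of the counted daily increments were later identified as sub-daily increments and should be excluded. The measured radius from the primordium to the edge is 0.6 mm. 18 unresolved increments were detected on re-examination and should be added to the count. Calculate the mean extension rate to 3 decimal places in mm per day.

After corrections the count is 441 − 4 + 18 = 455 daily increments.
0.6 mm over 455 days gives 0.6 / 455 ≈ 0.001 mm per day.

0.001 mm per day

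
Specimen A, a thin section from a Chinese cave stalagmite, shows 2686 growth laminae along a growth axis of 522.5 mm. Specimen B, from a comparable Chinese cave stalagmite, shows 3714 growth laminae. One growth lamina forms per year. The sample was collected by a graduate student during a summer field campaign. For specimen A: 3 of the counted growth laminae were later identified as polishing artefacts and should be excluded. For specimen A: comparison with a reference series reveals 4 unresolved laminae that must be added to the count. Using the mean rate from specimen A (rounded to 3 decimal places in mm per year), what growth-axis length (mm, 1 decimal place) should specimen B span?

720.5 mm

Specimen A: adjusted count: 2686 − 3 + 4 = 2687 growth laminae.
A: Mean rate = 522.5 mm / 2687 years ≈ 0.194 mm/year.
Length of B = 0.194 × 3714 = 720.5 mm.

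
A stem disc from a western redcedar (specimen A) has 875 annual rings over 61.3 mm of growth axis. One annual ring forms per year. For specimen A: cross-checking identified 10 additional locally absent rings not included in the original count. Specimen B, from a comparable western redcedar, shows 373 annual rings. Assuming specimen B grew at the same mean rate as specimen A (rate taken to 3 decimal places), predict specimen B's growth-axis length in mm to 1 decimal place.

25.7 mm

Specimen A: after corrections the count is 875 + 10 = 885 annual rings.
A: 61.3 mm over 885 years gives 61.3 / 885 ≈ 0.069 mm/year.
Length of B = 0.069 × 373 = 25.7 mm.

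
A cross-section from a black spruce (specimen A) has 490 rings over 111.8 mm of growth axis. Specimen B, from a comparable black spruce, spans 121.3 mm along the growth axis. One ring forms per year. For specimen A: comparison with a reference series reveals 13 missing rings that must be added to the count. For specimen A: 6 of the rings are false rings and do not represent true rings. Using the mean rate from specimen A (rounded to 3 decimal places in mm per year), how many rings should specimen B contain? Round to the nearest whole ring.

Specimen A: correcting the raw count gives 490 − 6 + 13 = 497 true rings.
A: 111.8 mm over 497 years gives 111.8 / 497 ≈ 0.225 mm/year.
Specimen B: 121.3 mm / 0.225 mm per year = 539.11 years ≈ 539 rings.

539 rings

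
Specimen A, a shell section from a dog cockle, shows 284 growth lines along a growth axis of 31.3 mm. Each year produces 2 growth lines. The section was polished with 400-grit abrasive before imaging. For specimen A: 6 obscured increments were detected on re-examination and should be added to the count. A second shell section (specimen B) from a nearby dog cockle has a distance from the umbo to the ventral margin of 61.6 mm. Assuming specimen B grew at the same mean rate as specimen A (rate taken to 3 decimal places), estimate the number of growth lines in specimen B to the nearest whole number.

570 growth lines

Specimen A: true growth line count = 284 + 6 = 290.
Specimen A: 290 growth lines at 2 per year is 290 / 2 = 145 years.
A: Mean rate = 31.3 mm / 145 years ≈ 0.216 mm/year.
Specimen B: 61.6 mm / 0.216 mm per year = 285.19 years; at 2 growth lines per year that is 285.19 × 2 ≈ 570 growth lines.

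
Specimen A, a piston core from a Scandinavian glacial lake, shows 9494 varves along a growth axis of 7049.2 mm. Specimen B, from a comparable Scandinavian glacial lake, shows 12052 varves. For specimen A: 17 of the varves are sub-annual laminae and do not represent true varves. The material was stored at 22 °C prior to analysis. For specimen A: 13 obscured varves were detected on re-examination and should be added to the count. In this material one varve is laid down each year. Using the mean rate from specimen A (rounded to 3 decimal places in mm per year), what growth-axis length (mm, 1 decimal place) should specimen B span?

Specimen A: adjusted count: 9494 − 17 + 13 = 9490 varves.
A: Mean rate = 7049.2 mm / 9490 years ≈ 0.743 mm per year.
Length of B = 0.743 × 12052 = 8954.6 mm.

8954.6 mm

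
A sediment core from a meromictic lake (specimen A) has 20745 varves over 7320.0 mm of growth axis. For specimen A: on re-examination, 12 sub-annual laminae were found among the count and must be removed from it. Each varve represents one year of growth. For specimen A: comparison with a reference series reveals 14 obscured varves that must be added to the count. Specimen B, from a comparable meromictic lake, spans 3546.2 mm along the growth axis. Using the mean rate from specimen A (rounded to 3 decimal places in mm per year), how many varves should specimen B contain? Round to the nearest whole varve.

Specimen A: true varve count = 20745 − 12 + 14 = 20747.
A: Extension rate ≈ 7320.0 / 20747 = 0.353 mm/yr.
Specimen B: 3546.2 mm / 0.353 mm per year = 10045.89 years ≈ 10046 varves.

10046 varves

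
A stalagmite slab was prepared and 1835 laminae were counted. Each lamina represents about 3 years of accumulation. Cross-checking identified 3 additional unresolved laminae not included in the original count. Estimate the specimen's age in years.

True lamina count = 1835 + 3 = 1838.
At 3 years per lamina, 1838 × 3 = 5514 years.

5514 yr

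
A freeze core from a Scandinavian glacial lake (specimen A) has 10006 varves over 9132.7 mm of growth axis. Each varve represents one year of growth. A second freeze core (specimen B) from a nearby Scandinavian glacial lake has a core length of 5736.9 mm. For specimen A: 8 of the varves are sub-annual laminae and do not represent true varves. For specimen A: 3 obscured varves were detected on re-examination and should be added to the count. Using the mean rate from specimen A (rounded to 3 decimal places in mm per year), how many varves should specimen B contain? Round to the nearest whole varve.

6284 varves

Specimen A: after corrections the count is 10006 − 8 + 3 = 10001 varves.
A: Mean rate = 9132.7 mm / 10001 years ≈ 0.913 mm/year.
For B, 5736.9 / 0.913 = 6283.57 years ≈ 6284 varves.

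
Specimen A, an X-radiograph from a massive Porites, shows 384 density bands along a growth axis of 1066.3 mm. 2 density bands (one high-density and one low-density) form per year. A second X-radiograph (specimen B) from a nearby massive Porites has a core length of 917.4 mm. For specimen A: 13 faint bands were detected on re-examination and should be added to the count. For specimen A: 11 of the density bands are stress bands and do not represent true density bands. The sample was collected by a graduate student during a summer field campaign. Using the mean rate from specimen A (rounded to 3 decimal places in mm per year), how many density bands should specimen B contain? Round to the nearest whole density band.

Specimen A: adjusted count: 384 − 11 + 13 = 386 density bands.
Specimen A: 386 density bands at 2 per year is 386 / 2 = 193 years.
A: 1066.3 mm over 193 years gives 1066.3 / 193 ≈ 5.525 mm/year.
B spans 917.4 / 5.525 = 166.05 years; at 2 density bands per year that is 166.05 × 2 ≈ 332 density bands.

332 density bands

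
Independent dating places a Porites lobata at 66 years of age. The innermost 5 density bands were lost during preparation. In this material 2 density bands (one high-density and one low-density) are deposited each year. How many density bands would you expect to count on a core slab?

66 years at 2 density bands per year gives 66 × 2 = 132 density bands.
Less the 5 uncaptured density bands: 132 − 5 = 127.

127 density bands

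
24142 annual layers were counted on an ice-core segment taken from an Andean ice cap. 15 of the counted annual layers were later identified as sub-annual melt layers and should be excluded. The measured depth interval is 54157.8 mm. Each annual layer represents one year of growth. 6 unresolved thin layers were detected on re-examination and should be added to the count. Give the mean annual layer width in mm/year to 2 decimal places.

2.24 mm/year

Correcting the raw count gives 24142 − 15 + 6 = 24133 true annual layers.
54157.8 mm over 24133 years gives 54157.8 / 24133 ≈ 2.24 mm/year.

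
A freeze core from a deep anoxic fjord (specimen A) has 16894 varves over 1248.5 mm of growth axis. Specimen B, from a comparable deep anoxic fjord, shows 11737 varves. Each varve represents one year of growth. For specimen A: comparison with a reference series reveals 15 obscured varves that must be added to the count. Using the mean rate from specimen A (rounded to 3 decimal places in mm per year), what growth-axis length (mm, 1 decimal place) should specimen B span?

Specimen A: correcting the raw count gives 16894 + 15 = 16909 true varves.
A: Mean rate = 1248.5 mm / 16909 years ≈ 0.074 mm/yr.
For B, 0.074 mm/year × 11737 years = 868.5 mm.

868.5 mm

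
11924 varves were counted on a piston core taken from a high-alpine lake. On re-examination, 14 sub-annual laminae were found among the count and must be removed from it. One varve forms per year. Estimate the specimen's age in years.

True varve count = 11924 − 14 = 11910.
At one varve per year, that is 11910 years.

11910 yr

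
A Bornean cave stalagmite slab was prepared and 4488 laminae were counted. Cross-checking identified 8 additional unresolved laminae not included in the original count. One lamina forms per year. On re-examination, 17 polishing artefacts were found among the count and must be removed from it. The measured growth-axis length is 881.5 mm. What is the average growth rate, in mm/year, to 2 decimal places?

0.20 mm/year

Correcting the raw count gives 4488 − 17 + 8 = 4479 true laminae.
Extension rate ≈ 881.5 / 4479 = 0.20 mm/year.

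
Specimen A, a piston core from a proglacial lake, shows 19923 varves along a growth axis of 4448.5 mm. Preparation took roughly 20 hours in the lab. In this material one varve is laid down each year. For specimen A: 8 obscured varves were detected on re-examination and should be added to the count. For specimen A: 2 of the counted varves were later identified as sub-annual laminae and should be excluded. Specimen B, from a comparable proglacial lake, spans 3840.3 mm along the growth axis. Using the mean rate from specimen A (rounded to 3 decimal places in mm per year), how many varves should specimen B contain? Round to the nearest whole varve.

Specimen A: true varve count = 19923 − 2 + 8 = 19929.
A: Extension rate ≈ 4448.5 / 19929 = 0.223 mm per year.
For B, 3840.3 / 0.223 = 17221.08 years ≈ 17221 varves.

17221 varves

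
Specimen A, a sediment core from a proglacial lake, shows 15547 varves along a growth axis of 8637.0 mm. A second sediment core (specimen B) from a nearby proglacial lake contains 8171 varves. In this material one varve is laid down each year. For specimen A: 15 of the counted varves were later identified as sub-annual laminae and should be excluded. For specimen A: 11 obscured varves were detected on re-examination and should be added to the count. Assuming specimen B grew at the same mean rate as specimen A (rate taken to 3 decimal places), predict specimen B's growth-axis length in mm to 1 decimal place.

4543.1 mm

Specimen A: after corrections the count is 15547 − 15 + 11 = 15543 varves.
A: Mean rate = 8637.0 mm / 15543 years ≈ 0.556 mm per year.
Length of B = 0.556 × 8171 = 4543.1 mm.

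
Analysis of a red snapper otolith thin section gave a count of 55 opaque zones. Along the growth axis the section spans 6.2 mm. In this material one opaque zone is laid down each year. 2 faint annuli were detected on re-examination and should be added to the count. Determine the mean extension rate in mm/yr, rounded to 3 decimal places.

0.109 mm/yr

Correcting the raw count gives 55 + 2 = 57 true opaque zones.
Extension rate ≈ 6.2 / 57 = 0.109 mm/yr.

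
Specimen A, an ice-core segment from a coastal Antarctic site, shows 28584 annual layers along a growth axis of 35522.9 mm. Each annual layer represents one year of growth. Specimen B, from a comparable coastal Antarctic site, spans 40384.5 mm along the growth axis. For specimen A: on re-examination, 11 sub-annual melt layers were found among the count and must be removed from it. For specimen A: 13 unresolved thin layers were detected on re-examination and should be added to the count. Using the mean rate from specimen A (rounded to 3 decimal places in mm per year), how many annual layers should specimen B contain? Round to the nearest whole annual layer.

32490 annual layers

Specimen A: adjusted count: 28584 − 11 + 13 = 28586 annual layers.
A: 35522.9 mm over 28586 years gives 35522.9 / 28586 ≈ 1.243 mm/yr.
Specimen B: 40384.5 mm / 1.243 mm per year = 32489.54 years ≈ 32490 annual layers.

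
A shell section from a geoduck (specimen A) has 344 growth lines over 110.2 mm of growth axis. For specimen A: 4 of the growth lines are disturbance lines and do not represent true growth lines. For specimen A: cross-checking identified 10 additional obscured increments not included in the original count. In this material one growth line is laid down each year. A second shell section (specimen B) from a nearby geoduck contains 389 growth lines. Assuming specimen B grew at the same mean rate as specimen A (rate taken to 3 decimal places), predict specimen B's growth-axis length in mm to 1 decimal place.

Specimen A: adjusted count: 344 − 4 + 10 = 350 growth lines.
A: Mean rate = 110.2 mm / 350 years ≈ 0.315 mm/year.
Length of B = 0.315 × 389 = 122.5 mm.

122.5 mm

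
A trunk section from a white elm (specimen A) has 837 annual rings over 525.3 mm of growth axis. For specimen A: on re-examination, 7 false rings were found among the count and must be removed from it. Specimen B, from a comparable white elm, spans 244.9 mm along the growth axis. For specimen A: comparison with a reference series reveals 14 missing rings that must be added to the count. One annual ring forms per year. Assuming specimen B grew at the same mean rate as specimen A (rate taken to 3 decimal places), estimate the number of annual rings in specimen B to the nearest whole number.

394 annual rings

Specimen A: true annual ring count = 837 − 7 + 14 = 844.
A: 525.3 mm over 844 years gives 525.3 / 844 ≈ 0.622 mm per year.
Specimen B: 244.9 mm / 0.622 mm per year = 393.73 years ≈ 394 annual rings.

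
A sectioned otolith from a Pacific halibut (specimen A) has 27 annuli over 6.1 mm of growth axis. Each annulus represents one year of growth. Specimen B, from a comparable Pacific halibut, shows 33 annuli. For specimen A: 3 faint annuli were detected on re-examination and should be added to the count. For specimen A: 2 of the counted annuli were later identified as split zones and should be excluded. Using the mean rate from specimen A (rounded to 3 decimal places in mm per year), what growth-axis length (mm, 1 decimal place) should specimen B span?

Specimen A: true annulus count = 27 − 2 + 3 = 28.
A: Mean rate = 6.1 mm / 28 years ≈ 0.218 mm/year.
B's length ≈ 0.218 × 33 = 7.2 mm.

7.2 mm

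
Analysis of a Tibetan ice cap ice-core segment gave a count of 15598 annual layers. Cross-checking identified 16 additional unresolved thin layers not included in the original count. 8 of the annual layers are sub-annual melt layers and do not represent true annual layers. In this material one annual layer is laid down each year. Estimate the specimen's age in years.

15606 years

Correcting the raw count gives 15598 − 8 + 16 = 15606 true annual layers.
With a one-to-one annual layer periodicity this is 15606 years.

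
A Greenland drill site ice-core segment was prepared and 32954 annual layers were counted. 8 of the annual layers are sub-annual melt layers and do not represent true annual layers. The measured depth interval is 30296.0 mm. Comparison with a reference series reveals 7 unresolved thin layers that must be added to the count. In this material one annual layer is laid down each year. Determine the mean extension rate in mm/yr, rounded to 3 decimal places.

Correcting the raw count gives 32954 − 8 + 7 = 32953 true annual layers.
30296.0 mm over 32953 years gives 30296.0 / 32953 ≈ 0.919 mm/yr.

0.919 mm/yr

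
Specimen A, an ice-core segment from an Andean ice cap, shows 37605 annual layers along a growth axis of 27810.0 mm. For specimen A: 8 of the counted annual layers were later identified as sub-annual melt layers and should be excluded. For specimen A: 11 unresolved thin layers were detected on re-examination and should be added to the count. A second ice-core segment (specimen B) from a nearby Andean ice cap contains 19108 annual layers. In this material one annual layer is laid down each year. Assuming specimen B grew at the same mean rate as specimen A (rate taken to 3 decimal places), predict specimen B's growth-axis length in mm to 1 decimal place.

14120.8 mm

Specimen A: correcting the raw count gives 37605 − 8 + 11 = 37608 true annual layers.
A: Extension rate ≈ 27810.0 / 37608 = 0.739 mm per year.
Length of B = 0.739 × 19108 = 14120.8 mm.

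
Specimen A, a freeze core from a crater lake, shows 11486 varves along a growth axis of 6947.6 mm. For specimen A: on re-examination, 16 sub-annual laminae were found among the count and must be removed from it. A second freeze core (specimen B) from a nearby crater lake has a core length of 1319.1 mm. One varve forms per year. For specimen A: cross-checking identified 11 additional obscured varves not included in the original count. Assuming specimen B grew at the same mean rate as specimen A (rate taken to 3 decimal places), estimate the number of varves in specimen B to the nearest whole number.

Specimen A: adjusted count: 11486 − 16 + 11 = 11481 varves.
A: 6947.6 mm over 11481 years gives 6947.6 / 11481 ≈ 0.605 mm/year.
B spans 1319.1 / 0.605 = 2180.33 years ≈ 2180 varves.

2180 varves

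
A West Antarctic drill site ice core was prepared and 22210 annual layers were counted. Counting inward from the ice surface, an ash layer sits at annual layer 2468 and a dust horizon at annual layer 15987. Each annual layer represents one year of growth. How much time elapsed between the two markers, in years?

15987 − 2468 = 13519 annual layers lie between the two events.
One annual layer per year makes the interval 13519 years.

13519 yr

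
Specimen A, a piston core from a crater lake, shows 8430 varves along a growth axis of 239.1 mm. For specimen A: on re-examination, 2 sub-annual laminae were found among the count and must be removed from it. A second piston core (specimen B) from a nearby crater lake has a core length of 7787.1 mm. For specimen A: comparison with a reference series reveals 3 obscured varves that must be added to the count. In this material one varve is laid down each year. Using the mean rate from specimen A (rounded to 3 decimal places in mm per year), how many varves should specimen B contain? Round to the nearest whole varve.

Specimen A: true varve count = 8430 − 2 + 3 = 8431.
A: Extension rate ≈ 239.1 / 8431 = 0.028 mm/yr.
B spans 7787.1 / 0.028 = 278110.71 years ≈ 278111 varves.

278111 varves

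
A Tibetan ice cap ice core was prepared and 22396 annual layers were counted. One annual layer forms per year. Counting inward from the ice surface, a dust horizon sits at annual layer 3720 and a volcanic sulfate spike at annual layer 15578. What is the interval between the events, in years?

Separation: 15578 − 3720 = 11858 annual layers.
One annual layer per year makes the interval 11858 years.

11858 years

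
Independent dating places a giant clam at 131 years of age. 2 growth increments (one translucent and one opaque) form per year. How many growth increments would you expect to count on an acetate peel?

262 growth increments

131 years at 2 growth increments per year gives 131 × 2 = 262 growth increments.
So 262 growth increments should be present.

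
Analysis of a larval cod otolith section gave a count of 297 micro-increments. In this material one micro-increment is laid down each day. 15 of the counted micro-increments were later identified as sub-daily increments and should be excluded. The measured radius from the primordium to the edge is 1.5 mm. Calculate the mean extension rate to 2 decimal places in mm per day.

0.01 mm per day

True micro-increment count = 297 − 15 = 282.
1.5 mm over 282 days gives 1.5 / 282 ≈ 0.01 mm per day.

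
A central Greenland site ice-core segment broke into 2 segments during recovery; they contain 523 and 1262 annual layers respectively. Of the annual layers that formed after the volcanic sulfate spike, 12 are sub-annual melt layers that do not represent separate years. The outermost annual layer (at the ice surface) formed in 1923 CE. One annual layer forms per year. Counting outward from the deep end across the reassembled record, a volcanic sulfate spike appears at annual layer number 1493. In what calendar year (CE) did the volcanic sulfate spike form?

1643 CE

Total annual layers = 523 + 1262 = 1785.
1785 − 1493 = 292 annual layers lie beyond the volcanic sulfate spike toward the ice surface.
Removing the 12 false annual layers leaves 292 − 12 = 280 true annual layers beyond the volcanic sulfate spike.
1923 − 280 = 1643 CE.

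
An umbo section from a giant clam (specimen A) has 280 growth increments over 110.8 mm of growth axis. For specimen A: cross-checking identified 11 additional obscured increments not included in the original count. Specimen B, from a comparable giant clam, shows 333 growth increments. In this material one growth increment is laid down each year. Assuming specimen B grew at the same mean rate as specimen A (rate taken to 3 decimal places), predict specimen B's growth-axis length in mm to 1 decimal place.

126.9 mm

Specimen A: adjusted count: 280 + 11 = 291 growth increments.
A: Mean rate = 110.8 mm / 291 years ≈ 0.381 mm per year.
Length of B = 0.381 × 333 = 126.9 mm.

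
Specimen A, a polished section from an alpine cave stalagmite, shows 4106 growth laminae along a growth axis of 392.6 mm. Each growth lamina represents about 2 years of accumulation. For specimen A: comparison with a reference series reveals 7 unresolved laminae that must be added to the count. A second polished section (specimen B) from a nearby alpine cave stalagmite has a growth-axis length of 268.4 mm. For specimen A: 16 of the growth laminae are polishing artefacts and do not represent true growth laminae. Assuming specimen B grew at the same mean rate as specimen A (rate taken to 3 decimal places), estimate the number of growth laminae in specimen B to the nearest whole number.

Specimen A: adjusted count: 4106 − 16 + 7 = 4097 growth laminae.
Specimen A: 4097 growth laminae at 2 years each span 4097 × 2 = 8194 years.
A: Extension rate ≈ 392.6 / 8194 = 0.048 mm/year.
Specimen B: 268.4 mm / 0.048 mm per year = 5591.67 years; at 2 years per growth lamina that is 5591.67 / 2 ≈ 2796 growth laminae.

2796 growth laminae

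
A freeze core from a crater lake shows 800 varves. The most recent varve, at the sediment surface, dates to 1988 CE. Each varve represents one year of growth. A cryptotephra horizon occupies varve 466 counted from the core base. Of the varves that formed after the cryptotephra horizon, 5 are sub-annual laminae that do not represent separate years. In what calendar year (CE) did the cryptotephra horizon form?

The cryptotephra horizon sits at varve 466 from the core base, so 800 − 466 = 334 varves formed after it.
Removing the 5 false varves leaves 334 − 5 = 329 true varves beyond the cryptotephra horizon.
Counting back 329 years from 1988 CE places the cryptotephra horizon in 1988 − 329 = 1659 CE.

1659 CE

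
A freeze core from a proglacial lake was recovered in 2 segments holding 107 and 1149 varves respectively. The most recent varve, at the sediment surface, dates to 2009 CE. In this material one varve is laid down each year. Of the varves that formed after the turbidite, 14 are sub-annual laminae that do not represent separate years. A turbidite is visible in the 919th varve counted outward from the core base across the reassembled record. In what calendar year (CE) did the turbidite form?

1686 CE

Total varves = 107 + 1149 = 1256.
Between varve 919 and the sediment surface there are 1256 − 919 = 337 varves.
Removing the 14 false varves leaves 337 − 14 = 323 true varves beyond the turbidite.
The varve at the sediment surface is 2009 CE, so the turbidite dates to 2009 − 323 = 1686 CE.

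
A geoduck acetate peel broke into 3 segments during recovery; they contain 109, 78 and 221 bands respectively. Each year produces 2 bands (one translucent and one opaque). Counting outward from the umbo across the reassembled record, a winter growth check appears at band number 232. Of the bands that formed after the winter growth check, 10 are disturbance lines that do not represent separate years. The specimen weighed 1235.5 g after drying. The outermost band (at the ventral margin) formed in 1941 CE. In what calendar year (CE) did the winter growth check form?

Total bands = 109 + 78 + 221 = 408.
The winter growth check sits at band 232 from the umbo, so 408 − 232 = 176 bands formed after it.
176 − 10 false = 166 true bands after the winter growth check.
With 2 bands per year, 166 / 2 = 83 years.
The band at the ventral margin is 1941 CE, so the winter growth check dates to 1941 − 83 = 1858 CE.

1858 CE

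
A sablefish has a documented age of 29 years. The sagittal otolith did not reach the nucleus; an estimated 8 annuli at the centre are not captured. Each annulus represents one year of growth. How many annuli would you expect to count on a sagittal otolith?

21 annuli

At one annulus per year, 29 years correspond to 29 annuli.
29 − 8 missed = 21 annuli expected in the prepared section.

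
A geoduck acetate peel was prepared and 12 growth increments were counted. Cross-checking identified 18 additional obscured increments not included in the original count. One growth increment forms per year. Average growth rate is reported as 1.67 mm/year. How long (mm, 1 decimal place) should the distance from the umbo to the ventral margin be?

Adjusted count: 12 + 18 = 30 growth increments.
Predicted length = 1.67 mm/year × 30 years = 50.1 mm.

50.1 mm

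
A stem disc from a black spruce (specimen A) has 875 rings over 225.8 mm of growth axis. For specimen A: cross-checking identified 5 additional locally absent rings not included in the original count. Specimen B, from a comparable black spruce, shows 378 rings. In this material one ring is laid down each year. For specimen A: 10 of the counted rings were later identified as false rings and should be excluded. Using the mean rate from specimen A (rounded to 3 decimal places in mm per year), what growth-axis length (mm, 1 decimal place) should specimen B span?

Specimen A: correcting the raw count gives 875 − 10 + 5 = 870 true rings.
A: Extension rate ≈ 225.8 / 870 = 0.260 mm per year.
Length of B = 0.260 × 378 = 98.3 mm.

98.3 mm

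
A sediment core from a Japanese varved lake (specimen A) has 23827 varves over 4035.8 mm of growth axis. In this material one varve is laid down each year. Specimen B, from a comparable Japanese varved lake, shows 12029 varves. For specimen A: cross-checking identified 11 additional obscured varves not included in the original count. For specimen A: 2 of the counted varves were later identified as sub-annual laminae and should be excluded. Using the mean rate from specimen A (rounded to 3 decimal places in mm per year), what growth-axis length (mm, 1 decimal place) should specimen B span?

Specimen A: correcting the raw count gives 23827 − 2 + 11 = 23836 true varves.
A: 4035.8 mm over 23836 years gives 4035.8 / 23836 ≈ 0.169 mm per year.
For B, 0.169 mm/year × 12029 years = 2032.9 mm.

2032.9 mm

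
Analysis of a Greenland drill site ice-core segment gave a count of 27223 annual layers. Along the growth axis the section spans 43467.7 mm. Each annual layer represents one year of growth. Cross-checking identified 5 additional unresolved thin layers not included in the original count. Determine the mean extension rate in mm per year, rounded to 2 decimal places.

1.60 mm per year

True annual layer count = 27223 + 5 = 27228.
Mean rate = 43467.7 mm / 27228 years ≈ 1.60 mm per year.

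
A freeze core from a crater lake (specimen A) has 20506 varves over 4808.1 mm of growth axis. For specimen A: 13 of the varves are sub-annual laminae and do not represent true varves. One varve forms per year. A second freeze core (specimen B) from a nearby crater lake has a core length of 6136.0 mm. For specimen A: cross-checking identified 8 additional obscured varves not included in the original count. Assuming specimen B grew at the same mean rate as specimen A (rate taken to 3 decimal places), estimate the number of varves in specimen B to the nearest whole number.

26111 varves

Specimen A: adjusted count: 20506 − 13 + 8 = 20501 varves.
A: Extension rate ≈ 4808.1 / 20501 = 0.235 mm per year.
B spans 6136.0 / 0.235 = 26110.64 years ≈ 26111 varves.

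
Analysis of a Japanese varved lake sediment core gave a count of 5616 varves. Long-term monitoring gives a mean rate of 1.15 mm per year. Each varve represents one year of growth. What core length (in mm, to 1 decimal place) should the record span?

6458.4 mm

5616 years of growth are recorded.
Predicted length = 1.15 mm/year × 5616 years = 6458.4 mm.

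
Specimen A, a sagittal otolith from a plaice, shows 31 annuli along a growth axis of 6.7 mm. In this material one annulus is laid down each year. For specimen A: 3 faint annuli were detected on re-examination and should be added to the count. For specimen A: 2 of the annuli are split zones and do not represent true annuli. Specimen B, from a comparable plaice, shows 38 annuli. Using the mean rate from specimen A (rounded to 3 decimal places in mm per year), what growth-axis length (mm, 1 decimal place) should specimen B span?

Specimen A: after corrections the count is 31 − 2 + 3 = 32 annuli.
A: Mean rate = 6.7 mm / 32 years ≈ 0.209 mm/yr.
For B, 0.209 mm/year × 38 years = 7.9 mm.

7.9 mm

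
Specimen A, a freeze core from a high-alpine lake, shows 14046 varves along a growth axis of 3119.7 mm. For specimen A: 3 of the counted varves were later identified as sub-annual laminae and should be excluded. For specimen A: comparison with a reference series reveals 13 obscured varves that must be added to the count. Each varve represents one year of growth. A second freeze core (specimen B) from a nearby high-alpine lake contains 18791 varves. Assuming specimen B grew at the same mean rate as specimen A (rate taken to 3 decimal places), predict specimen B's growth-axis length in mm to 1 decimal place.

Specimen A: adjusted count: 14046 − 3 + 13 = 14056 varves.
A: Mean rate = 3119.7 mm / 14056 years ≈ 0.222 mm per year.
Length of B = 0.222 × 18791 = 4171.6 mm.

4171.6 mm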